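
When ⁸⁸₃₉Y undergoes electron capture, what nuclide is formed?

Electron capture: mass number changes by +0, atomic number by -1.
A: 88 = 88; Z: 39 − 1 = 38.
Z = 38 is strontium, so the daughter is ⁸⁸₃₈Sr.

Sr-88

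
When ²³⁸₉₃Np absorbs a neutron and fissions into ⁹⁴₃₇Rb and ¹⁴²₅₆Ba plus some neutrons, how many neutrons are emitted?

Conserve mass number: 239 = 94 + 142 + k, so k = 239 − 236 = 3.
Check atomic number: 93 = 37 + 56 + 0 = 93. ✓

3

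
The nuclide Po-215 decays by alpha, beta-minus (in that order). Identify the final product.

Start: (A, Z) = (215, 84).
After α: (211, 82).
After β⁻: (211, 83).
Z = 83 is bismuth.

Bi-211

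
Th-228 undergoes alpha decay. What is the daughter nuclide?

Ra-224

Alpha decay: mass number changes by -4, atomic number by -2.
A: 228 − 4 = 224; Z: 90 − 2 = 88.
Z = 88 is radium, so the daughter is Ra-224.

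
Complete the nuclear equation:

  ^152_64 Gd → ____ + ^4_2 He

Sm-148

Conserve mass number: 152 = A + 4, so A = 148.
Conserve atomic number: 64 = Z + 2, so Z = 62.
Z = 62 is samarium, so the species is ^148_62 Sm.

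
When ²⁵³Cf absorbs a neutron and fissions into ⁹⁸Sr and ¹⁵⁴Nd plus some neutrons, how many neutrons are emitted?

Conserve mass number: 254 = 98 + 154 + k, so k = 254 − 252 = 2.
Check atomic number: 98 = 38 + 60 + 0 = 98. ✓

2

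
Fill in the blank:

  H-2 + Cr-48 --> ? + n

Conserve mass number: 2 + 48 = A + 1, so A = 49.
Conserve atomic number: 1 + 24 = Z + 0, so Z = 25.
Z = 25 is manganese, so the species is Mn-49.

Mn-49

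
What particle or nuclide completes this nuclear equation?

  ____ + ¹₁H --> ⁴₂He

Conserve mass number: A + 1 = 4, so A = 3.
Conserve atomic number: Z + 1 = 2, so Z = 1.
A = 3 and Z = 1 is ³₁H — a triton.

triton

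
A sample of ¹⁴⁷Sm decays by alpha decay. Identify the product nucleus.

Alpha decay: mass number changes by -4, atomic number by -2.
A: 147 − 4 = 143; Z: 62 − 2 = 60.
Z = 60 is neodymium, so the daughter is ¹⁴³Nd.

Nd-143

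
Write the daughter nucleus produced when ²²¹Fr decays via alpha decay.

Alpha decay: mass number changes by -4, atomic number by -2.
A: 221 − 4 = 217; Z: 87 − 2 = 85.
Z = 85 is astatine, so the daughter is ²¹⁷At.

At-217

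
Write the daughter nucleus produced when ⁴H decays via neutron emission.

Neutron emission: mass number changes by -1, atomic number by +0.
A: 4 − 1 = 3; Z: 1 = 1.
Z = 1 is hydrogen, so the daughter is ³H.

H-3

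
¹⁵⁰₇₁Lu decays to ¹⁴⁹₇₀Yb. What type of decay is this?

ΔA = 149 − 150 = -1; ΔZ = 70 − 71 = -1.
A drops by 1 and Z drops by 1 — a proton was emitted.

proton emission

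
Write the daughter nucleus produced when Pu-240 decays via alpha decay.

Alpha decay: mass number changes by -4, atomic number by -2.
A: 240 − 4 = 236; Z: 94 − 2 = 92.
Z = 92 is uranium, so the daughter is U-236.

U-236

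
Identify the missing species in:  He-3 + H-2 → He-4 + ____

proton

Conserve mass number: 3 + 2 = 4 + A, so A = 1.
Conserve atomic number: 2 + 1 = 2 + Z, so Z = 1.
A = 1 and Z = 1 is H-1 — a proton.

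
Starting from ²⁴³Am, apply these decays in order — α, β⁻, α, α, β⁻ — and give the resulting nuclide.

Pa-231

Start: (A, Z) = (243, 95).
After α: (239, 93).
After β⁻: (239, 94).
After α: (235, 92).
After α: (231, 90).
After β⁻: (231, 91).
Z = 91 is protactinium.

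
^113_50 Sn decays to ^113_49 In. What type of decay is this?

beta-plus decay or electron capture

ΔA = 113 − 113 = 0; ΔZ = 49 − 50 = -1.
A is unchanged and Z drops by 1 — a proton has become a neutron (β⁺ emission or electron capture).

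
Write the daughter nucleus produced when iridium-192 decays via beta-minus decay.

Beta-minus decay: mass number changes by +0, atomic number by +1.
A: 192 = 192; Z: 77 + 1 = 78.
Z = 78 is platinum, so the daughter is platinum-192.

Pt-192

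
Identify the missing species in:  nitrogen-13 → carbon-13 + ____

Conserve mass number: 13 = 13 + A, so A = 0.
Conserve atomic number: 7 = 6 + Z, so Z = 1.
A = 0 and Z = 1 is e⁺ — a positron.

positron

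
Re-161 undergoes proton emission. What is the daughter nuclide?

W-160

Proton emission: mass number changes by -1, atomic number by -1.
A: 161 − 1 = 160; Z: 75 − 1 = 74.
Z = 74 is tungsten, so the daughter is W-160.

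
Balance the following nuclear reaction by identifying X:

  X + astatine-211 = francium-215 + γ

Conserve mass number: A + 211 = 215 + 0, so A = 4.
Conserve atomic number: Z + 85 = 87 + 0, so Z = 2.
A = 4 and Z = 2 is helium-4 — an alpha particle.

alpha particle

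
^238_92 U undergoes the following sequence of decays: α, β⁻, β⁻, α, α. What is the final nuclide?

Start: (A, Z) = (238, 92).
After α: (234, 90).
After β⁻: (234, 91).
After β⁻: (234, 92).
After α: (230, 90).
After α: (226, 88).
Z = 88 is radium.

Ra-226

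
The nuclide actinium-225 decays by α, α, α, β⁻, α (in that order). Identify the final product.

Start: (A, Z) = (225, 89).
After α: (221, 87).
After α: (217, 85).
After α: (213, 83).
After β⁻: (213, 84).
After α: (209, 82).
Z = 82 is lead.

Pb-209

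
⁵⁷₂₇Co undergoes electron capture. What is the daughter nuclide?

Fe-57

Electron capture: mass number changes by +0, atomic number by -1.
A: 57 = 57; Z: 27 − 1 = 26.
Z = 26 is iron, so the daughter is ⁵⁷₂₆Fe.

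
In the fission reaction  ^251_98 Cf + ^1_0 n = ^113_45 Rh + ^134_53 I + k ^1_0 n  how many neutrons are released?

5

Conserve mass number: 252 = 113 + 134 + k, so k = 252 − 247 = 5.
Check atomic number: 98 = 45 + 53 + 0 = 98. ✓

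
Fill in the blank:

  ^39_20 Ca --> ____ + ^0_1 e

K-39

Conserve mass number: 39 = A + 0, so A = 39.
Conserve atomic number: 20 = Z + 1, so Z = 19.
Z = 19 is potassium, so the species is ^39_19 K.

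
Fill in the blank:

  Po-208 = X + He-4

Conserve mass number: 208 = A + 4, so A = 204.
Conserve atomic number: 84 = Z + 2, so Z = 82.
Z = 82 is lead, so the species is Pb-204.

Pb-204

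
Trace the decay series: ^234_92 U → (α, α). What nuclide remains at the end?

Start: (A, Z) = (234, 92).
After α: (230, 90).
After α: (226, 88).
Z = 88 is radium.

Ra-226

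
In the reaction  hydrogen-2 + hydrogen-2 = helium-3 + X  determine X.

neutron

Conserve mass number: 2 + 2 = 3 + A, so A = 1.
Conserve atomic number: 1 + 1 = 2 + Z, so Z = 0.
A = 1 and Z = 0 is neutron — a neutron.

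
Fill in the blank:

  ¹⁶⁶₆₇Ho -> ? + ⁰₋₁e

Conserve mass number: 166 = A + 0, so A = 166.
Conserve atomic number: 67 = Z − 1, so Z = 68.
Z = 68 is erbium, so the species is ¹⁶⁶₆₈Er.

Er-166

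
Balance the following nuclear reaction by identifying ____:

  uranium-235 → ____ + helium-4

Conserve mass number: 235 = A + 4, so A = 231.
Conserve atomic number: 92 = Z + 2, so Z = 90.
Z = 90 is thorium, so the species is thorium-231.

Th-231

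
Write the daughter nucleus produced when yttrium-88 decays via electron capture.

Sr-88

Electron capture: mass number changes by +0, atomic number by -1.
A: 88 = 88; Z: 39 − 1 = 38.
Z = 38 is strontium, so the daughter is strontium-88.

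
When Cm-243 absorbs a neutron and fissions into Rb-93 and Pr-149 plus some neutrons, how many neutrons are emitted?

Conserve mass number: 244 = 93 + 149 + k, so k = 244 − 242 = 2.
Check atomic number: 96 = 37 + 59 + 0 = 96. ✓

2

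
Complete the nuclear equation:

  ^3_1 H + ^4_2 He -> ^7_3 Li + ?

Conserve mass number: 3 + 4 = 7 + A, so A = 0.
Conserve atomic number: 1 + 2 = 3 + Z, so Z = 0.
A = 0 and Z = 0 is ^0_0 γ — a gamma ray.

gamma ray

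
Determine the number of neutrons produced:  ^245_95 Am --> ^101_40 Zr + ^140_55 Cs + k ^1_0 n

Conserve mass number: 245 = 101 + 140 + k, so k = 245 − 241 = 4.
Check atomic number: 95 = 40 + 55 + 0 = 95. ✓

4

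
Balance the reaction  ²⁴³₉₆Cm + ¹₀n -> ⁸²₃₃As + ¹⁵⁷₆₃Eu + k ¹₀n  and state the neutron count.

5

Conserve mass number: 244 = 82 + 157 + k, so k = 244 − 239 = 5.
Check atomic number: 96 = 33 + 63 + 0 = 96. ✓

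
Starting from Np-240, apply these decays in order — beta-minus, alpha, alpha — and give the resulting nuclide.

Start: (A, Z) = (240, 93).
After β⁻: (240, 94).
After α: (236, 92).
After α: (232, 90).
Z = 90 is thorium.

Th-232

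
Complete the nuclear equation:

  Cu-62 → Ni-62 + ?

Conserve mass number: 62 = 62 + A, so A = 0.
Conserve atomic number: 29 = 28 + Z, so Z = 1.
A = 0 and Z = 1 is e⁺ — a positron.

positron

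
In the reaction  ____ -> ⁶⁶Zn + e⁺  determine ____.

Ga-66

Conserve mass number: A = 66 + 0, so A = 66.
Conserve atomic number: Z = 30 + 1, so Z = 31.
Z = 31 is gallium, so the species is ⁶⁶Ga.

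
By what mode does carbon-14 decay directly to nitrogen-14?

beta-minus decay

ΔA = 14 − 14 = 0; ΔZ = 7 − 6 = +1.
A is unchanged and Z rises by 1 — a neutron has become a proton (β⁻ decay).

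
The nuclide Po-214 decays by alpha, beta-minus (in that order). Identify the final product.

Start: (A, Z) = (214, 84).
After α: (210, 82).
After β⁻: (210, 83).
Z = 83 is bismuth.

Bi-210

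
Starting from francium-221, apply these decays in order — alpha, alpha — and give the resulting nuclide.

Start: (A, Z) = (221, 87).
After α: (217, 85).
After α: (213, 83).
Z = 83 is bismuth.

Bi-213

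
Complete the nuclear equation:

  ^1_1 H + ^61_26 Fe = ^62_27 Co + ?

gamma ray

Conserve mass number: 1 + 61 = 62 + A, so A = 0.
Conserve atomic number: 1 + 26 = 27 + Z, so Z = 0.
A = 0 and Z = 0 is ^0_0 γ — a gamma ray.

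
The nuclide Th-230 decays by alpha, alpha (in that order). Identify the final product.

Start: (A, Z) = (230, 90).
After α: (226, 88).
After α: (222, 86).
Z = 86 is radon.

Rn-222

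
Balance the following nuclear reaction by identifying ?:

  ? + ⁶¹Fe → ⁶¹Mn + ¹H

Conserve mass number: A + 61 = 61 + 1, so A = 1.
Conserve atomic number: Z + 26 = 25 + 1, so Z = 0.
A = 1 and Z = 0 is ¹n — a neutron.

neutron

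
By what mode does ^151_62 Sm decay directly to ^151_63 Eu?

ΔA = 151 − 151 = 0; ΔZ = 63 − 62 = +1.
A is unchanged and Z rises by 1 — a neutron has become a proton (β⁻ decay).

beta-minus decay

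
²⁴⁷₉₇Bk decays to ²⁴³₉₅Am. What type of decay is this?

alpha decay

ΔA = 243 − 247 = -4; ΔZ = 95 − 97 = -2.
A drops by 4 and Z drops by 2 — the signature of alpha emission.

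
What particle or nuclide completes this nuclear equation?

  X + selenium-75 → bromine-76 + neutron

deuteron

Conserve mass number: A + 75 = 76 + 1, so A = 2.
Conserve atomic number: Z + 34 = 35 + 0, so Z = 1.
A = 2 and Z = 1 is hydrogen-2 — a deuteron.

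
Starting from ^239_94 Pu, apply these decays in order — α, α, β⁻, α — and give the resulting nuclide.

Start: (A, Z) = (239, 94).
After α: (235, 92).
After α: (231, 90).
After β⁻: (231, 91).
After α: (227, 89).
Z = 89 is actinium.

Ac-227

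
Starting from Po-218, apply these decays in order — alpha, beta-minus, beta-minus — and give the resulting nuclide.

Start: (A, Z) = (218, 84).
After α: (214, 82).
After β⁻: (214, 83).
After β⁻: (214, 84).
Z = 84 is polonium.

Po-214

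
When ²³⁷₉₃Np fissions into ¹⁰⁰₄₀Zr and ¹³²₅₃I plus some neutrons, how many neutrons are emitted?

Conserve mass number: 237 = 100 + 132 + k, so k = 237 − 232 = 5.
Check atomic number: 93 = 40 + 53 + 0 = 93. ✓

5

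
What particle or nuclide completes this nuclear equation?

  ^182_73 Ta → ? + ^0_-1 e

W-182

Conserve mass number: 182 = A + 0, so A = 182.
Conserve atomic number: 73 = Z − 1, so Z = 74.
Z = 74 is tungsten, so the species is ^182_74 W.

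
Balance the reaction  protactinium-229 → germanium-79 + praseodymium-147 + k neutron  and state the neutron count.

3

Conserve mass number: 229 = 79 + 147 + k, so k = 229 − 226 = 3.
Check atomic number: 91 = 32 + 59 + 0 = 91. ✓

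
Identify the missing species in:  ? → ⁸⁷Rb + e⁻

Conserve mass number: A = 87 + 0, so A = 87.
Conserve atomic number: Z = 37 − 1, so Z = 36.
Z = 36 is krypton, so the species is ⁸⁷Kr.

Kr-87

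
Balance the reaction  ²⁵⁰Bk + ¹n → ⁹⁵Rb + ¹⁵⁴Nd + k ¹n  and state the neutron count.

Conserve mass number: 251 = 95 + 154 + k, so k = 251 − 249 = 2.
Check atomic number: 97 = 37 + 60 + 0 = 97. ✓

2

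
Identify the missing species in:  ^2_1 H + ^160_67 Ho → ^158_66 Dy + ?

alpha particle

Conserve mass number: 2 + 160 = 158 + A, so A = 4.
Conserve atomic number: 1 + 67 = 66 + Z, so Z = 2.
A = 4 and Z = 2 is ^4_2 He — an alpha particle.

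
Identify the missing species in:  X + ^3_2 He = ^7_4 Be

Conserve mass number: A + 3 = 7, so A = 4.
Conserve atomic number: Z + 2 = 4, so Z = 2.
A = 4 and Z = 2 is ^4_2 He — an alpha particle.

alpha particle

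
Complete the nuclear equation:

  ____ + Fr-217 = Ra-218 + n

deuteron

Conserve mass number: A + 217 = 218 + 1, so A = 2.
Conserve atomic number: Z + 87 = 88 + 0, so Z = 1.
A = 2 and Z = 1 is H-2 — a deuteron.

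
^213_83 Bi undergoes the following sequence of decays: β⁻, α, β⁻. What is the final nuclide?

Start: (A, Z) = (213, 83).
After β⁻: (213, 84).
After α: (209, 82).
After β⁻: (209, 83).
Z = 83 is bismuth.

Bi-209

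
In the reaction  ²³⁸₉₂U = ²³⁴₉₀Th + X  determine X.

Conserve mass number: 238 = 234 + A, so A = 4.
Conserve atomic number: 92 = 90 + Z, so Z = 2.
A = 4 and Z = 2 is ⁴₂He — an alpha particle.

alpha particle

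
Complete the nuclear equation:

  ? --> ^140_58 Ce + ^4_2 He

Conserve mass number: A = 140 + 4, so A = 144.
Conserve atomic number: Z = 58 + 2, so Z = 60.
Z = 60 is neodymium, so the species is ^144_60 Nd.

Nd-144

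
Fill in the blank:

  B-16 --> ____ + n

B-15

Conserve mass number: 16 = A + 1, so A = 15.
Conserve atomic number: 5 = Z + 0, so Z = 5.
Z = 5 is boron, so the species is B-15.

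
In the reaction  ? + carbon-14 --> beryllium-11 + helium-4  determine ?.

neutron

Conserve mass number: A + 14 = 11 + 4, so A = 1.
Conserve atomic number: Z + 6 = 4 + 2, so Z = 0.
A = 1 and Z = 0 is neutron — a neutron.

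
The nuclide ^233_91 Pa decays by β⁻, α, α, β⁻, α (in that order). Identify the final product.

Start: (A, Z) = (233, 91).
After β⁻: (233, 92).
After α: (229, 90).
After α: (225, 88).
After β⁻: (225, 89).
After α: (221, 87).
Z = 87 is francium.

Fr-221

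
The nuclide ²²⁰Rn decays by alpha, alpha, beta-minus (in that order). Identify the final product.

Start: (A, Z) = (220, 86).
After α: (216, 84).
After α: (212, 82).
After β⁻: (212, 83).
Z = 83 is bismuth.

Bi-212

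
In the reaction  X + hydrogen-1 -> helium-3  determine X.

deuteron

Conserve mass number: A + 1 = 3, so A = 2.
Conserve atomic number: Z + 1 = 2, so Z = 1.
A = 2 and Z = 1 is hydrogen-2 — a deuteron.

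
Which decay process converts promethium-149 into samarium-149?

beta-minus decay

ΔA = 149 − 149 = 0; ΔZ = 62 − 61 = +1.
A is unchanged and Z rises by 1 — a neutron has become a proton (β⁻ decay).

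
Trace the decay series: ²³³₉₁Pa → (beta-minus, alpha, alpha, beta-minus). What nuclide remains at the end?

Ac-225

Start: (A, Z) = (233, 91).
After β⁻: (233, 92).
After α: (229, 90).
After α: (225, 88).
After β⁻: (225, 89).
Z = 89 is actinium.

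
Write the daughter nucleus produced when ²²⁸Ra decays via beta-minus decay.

Ac-228

Beta-minus decay: mass number changes by +0, atomic number by +1.
A: 228 = 228; Z: 88 + 1 = 89.
Z = 89 is actinium, so the daughter is ²²⁸Ac.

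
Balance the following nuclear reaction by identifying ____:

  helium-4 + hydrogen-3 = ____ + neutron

Li-6

Conserve mass number: 4 + 3 = A + 1, so A = 6.
Conserve atomic number: 2 + 1 = Z + 0, so Z = 3.
Z = 3 is lithium, so the species is lithium-6.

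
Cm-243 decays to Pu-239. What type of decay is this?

ΔA = 239 − 243 = -4; ΔZ = 94 − 96 = -2.
A drops by 4 and Z drops by 2 — the signature of alpha emission.

alpha decay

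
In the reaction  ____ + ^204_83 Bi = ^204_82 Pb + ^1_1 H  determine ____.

Conserve mass number: A + 204 = 204 + 1, so A = 1.
Conserve atomic number: Z + 83 = 82 + 1, so Z = 0.
A = 1 and Z = 0 is ^1_0 n — a neutron.

neutron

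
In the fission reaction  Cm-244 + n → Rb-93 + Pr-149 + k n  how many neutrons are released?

Conserve mass number: 245 = 93 + 149 + k, so k = 245 − 242 = 3.
Check atomic number: 96 = 37 + 59 + 0 = 96. ✓

3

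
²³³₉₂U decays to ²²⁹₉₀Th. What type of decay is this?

alpha decay

ΔA = 229 − 233 = -4; ΔZ = 90 − 92 = -2.
A drops by 4 and Z drops by 2 — the signature of alpha emission.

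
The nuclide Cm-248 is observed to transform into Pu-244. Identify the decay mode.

ΔA = 244 − 248 = -4; ΔZ = 94 − 96 = -2.
A drops by 4 and Z drops by 2 — the signature of alpha emission.

alpha decay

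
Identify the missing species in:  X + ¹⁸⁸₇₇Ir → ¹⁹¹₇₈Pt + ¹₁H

alpha particle

Conserve mass number: A + 188 = 191 + 1, so A = 4.
Conserve atomic number: Z + 77 = 78 + 1, so Z = 2.
A = 4 and Z = 2 is ⁴₂He — an alpha particle.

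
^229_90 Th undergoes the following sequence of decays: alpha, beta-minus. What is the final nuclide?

Start: (A, Z) = (229, 90).
After α: (225, 88).
After β⁻: (225, 89).
Z = 89 is actinium.

Ac-225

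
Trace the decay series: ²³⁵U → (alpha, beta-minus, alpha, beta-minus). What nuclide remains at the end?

Start: (A, Z) = (235, 92).
After α: (231, 90).
After β⁻: (231, 91).
After α: (227, 89).
After β⁻: (227, 90).
Z = 90 is thorium.

Th-227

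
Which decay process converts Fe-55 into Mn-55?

beta-plus decay or electron capture

ΔA = 55 − 55 = 0; ΔZ = 25 − 26 = -1.
A is unchanged and Z drops by 1 — a proton has become a neutron (β⁺ emission or electron capture).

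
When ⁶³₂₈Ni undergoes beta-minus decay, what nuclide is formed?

Beta-minus decay: mass number changes by +0, atomic number by +1.
A: 63 = 63; Z: 28 + 1 = 29.
Z = 29 is copper, so the daughter is ⁶³₂₉Cu.

Cu-63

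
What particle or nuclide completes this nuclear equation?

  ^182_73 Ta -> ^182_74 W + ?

Conserve mass number: 182 = 182 + A, so A = 0.
Conserve atomic number: 73 = 74 + Z, so Z = -1.
A = 0 and Z = -1 is ^0_-1 e — a beta-minus particle.

beta-minus particle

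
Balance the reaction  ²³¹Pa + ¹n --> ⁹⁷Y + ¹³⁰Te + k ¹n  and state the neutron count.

5

Conserve mass number: 232 = 97 + 130 + k, so k = 232 − 227 = 5.
Check atomic number: 91 = 39 + 52 + 0 = 91. ✓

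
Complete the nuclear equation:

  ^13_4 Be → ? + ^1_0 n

Be-12

Conserve mass number: 13 = A + 1, so A = 12.
Conserve atomic number: 4 = Z + 0, so Z = 4.
Z = 4 is beryllium, so the species is ^12_4 Be.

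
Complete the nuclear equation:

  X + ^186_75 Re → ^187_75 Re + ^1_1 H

Conserve mass number: A + 186 = 187 + 1, so A = 2.
Conserve atomic number: Z + 75 = 75 + 1, so Z = 1.
A = 2 and Z = 1 is ^2_1 H — a deuteron.

deuteron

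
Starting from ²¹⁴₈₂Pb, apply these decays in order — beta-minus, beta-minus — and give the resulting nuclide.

Start: (A, Z) = (214, 82).
After β⁻: (214, 83).
After β⁻: (214, 84).
Z = 84 is polonium.

Po-214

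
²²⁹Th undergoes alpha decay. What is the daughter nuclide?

Alpha decay: mass number changes by -4, atomic number by -2.
A: 229 − 4 = 225; Z: 90 − 2 = 88.
Z = 88 is radium, so the daughter is ²²⁵Ra.

Ra-225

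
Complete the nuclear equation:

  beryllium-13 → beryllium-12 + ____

Conserve mass number: 13 = 12 + A, so A = 1.
Conserve atomic number: 4 = 4 + Z, so Z = 0.
A = 1 and Z = 0 is neutron — a neutron.

neutron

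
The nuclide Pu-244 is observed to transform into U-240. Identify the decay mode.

alpha decay

ΔA = 240 − 244 = -4; ΔZ = 92 − 94 = -2.
A drops by 4 and Z drops by 2 — the signature of alpha emission.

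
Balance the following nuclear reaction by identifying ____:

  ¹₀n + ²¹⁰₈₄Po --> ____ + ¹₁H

Conserve mass number: 1 + 210 = A + 1, so A = 210.
Conserve atomic number: 0 + 84 = Z + 1, so Z = 83.
Z = 83 is bismuth, so the species is ²¹⁰₈₃Bi.

Bi-210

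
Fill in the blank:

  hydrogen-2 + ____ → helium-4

Conserve mass number: 2 + A = 4, so A = 2.
Conserve atomic number: 1 + Z = 2, so Z = 1.
A = 2 and Z = 1 is hydrogen-2 — a deuteron.

deuteron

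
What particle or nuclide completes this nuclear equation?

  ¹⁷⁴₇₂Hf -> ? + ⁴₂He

Yb-170

Conserve mass number: 174 = A + 4, so A = 170.
Conserve atomic number: 72 = Z + 2, so Z = 70.
Z = 70 is ytterbium, so the species is ¹⁷⁰₇₀Yb.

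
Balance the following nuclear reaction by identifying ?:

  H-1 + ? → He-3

Conserve mass number: 1 + A = 3, so A = 2.
Conserve atomic number: 1 + Z = 2, so Z = 1.
A = 2 and Z = 1 is H-2 — a deuteron.

deuteron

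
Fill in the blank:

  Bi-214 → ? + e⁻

Po-214

Conserve mass number: 214 = A + 0, so A = 214.
Conserve atomic number: 83 = Z − 1, so Z = 84.
Z = 84 is polonium, so the species is Po-214.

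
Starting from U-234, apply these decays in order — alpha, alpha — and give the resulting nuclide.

Ra-226

Start: (A, Z) = (234, 92).
After α: (230, 90).
After α: (226, 88).
Z = 88 is radium.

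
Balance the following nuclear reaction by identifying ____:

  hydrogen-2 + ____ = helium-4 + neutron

Conserve mass number: 2 + A = 4 + 1, so A = 3.
Conserve atomic number: 1 + Z = 2 + 0, so Z = 1.
A = 3 and Z = 1 is hydrogen-3 — a triton.

triton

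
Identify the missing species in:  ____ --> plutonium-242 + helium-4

Cm-246

Conserve mass number: A = 242 + 4, so A = 246.
Conserve atomic number: Z = 94 + 2, so Z = 96.
Z = 96 is curium, so the species is curium-246.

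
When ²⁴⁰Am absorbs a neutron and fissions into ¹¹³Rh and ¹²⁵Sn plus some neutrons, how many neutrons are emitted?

Conserve mass number: 241 = 113 + 125 + k, so k = 241 − 238 = 3.
Check atomic number: 95 = 45 + 50 + 0 = 95. ✓

3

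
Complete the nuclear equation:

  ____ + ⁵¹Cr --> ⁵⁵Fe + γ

alpha particle

Conserve mass number: A + 51 = 55 + 0, so A = 4.
Conserve atomic number: Z + 24 = 26 + 0, so Z = 2.
A = 4 and Z = 2 is ⁴He — an alpha particle.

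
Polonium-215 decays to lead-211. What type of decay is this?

ΔA = 211 − 215 = -4; ΔZ = 82 − 84 = -2.
A drops by 4 and Z drops by 2 — the signature of alpha emission.

alpha decay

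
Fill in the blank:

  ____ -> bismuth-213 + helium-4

Conserve mass number: A = 213 + 4, so A = 217.
Conserve atomic number: Z = 83 + 2, so Z = 85.
Z = 85 is astatine, so the species is astatine-217.

At-217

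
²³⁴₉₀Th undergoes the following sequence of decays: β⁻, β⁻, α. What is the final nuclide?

Start: (A, Z) = (234, 90).
After β⁻: (234, 91).
After β⁻: (234, 92).
After α: (230, 90).
Z = 90 is thorium.

Th-230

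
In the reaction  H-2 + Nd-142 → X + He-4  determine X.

Pr-140

Conserve mass number: 2 + 142 = A + 4, so A = 140.
Conserve atomic number: 1 + 60 = Z + 2, so Z = 59.
Z = 59 is praseodymium, so the species is Pr-140.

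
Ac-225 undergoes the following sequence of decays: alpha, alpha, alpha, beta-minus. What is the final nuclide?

Po-213

Start: (A, Z) = (225, 89).
After α: (221, 87).
After α: (217, 85).
After α: (213, 83).
After β⁻: (213, 84).
Z = 84 is polonium.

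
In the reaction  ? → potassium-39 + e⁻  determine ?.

Ar-39

Conserve mass number: A = 39 + 0, so A = 39.
Conserve atomic number: Z = 19 − 1, so Z = 18.
Z = 18 is argon, so the species is argon-39.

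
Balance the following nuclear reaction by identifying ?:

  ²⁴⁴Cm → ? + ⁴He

Conserve mass number: 244 = A + 4, so A = 240.
Conserve atomic number: 96 = Z + 2, so Z = 94.
Z = 94 is plutonium, so the species is ²⁴⁰Pu.

Pu-240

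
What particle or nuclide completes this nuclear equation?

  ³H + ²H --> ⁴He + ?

Conserve mass number: 3 + 2 = 4 + A, so A = 1.
Conserve atomic number: 1 + 1 = 2 + Z, so Z = 0.
A = 1 and Z = 0 is ¹n — a neutron.

neutron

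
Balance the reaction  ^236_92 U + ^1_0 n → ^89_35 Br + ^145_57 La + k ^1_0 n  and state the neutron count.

3

Conserve mass number: 237 = 89 + 145 + k, so k = 237 − 234 = 3.
Check atomic number: 92 = 35 + 57 + 0 = 92. ✓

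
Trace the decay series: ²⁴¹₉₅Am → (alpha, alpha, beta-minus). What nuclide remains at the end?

U-233

Start: (A, Z) = (241, 95).
After α: (237, 93).
After α: (233, 91).
After β⁻: (233, 92).
Z = 92 is uranium.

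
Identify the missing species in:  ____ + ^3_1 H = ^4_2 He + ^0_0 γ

proton

Conserve mass number: A + 3 = 4 + 0, so A = 1.
Conserve atomic number: Z + 1 = 2 + 0, so Z = 1.
A = 1 and Z = 1 is ^1_1 H — a proton.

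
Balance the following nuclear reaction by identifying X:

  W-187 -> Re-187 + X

Conserve mass number: 187 = 187 + A, so A = 0.
Conserve atomic number: 74 = 75 + Z, so Z = -1.
A = 0 and Z = -1 is e⁻ — a beta-minus particle.

beta-minus particle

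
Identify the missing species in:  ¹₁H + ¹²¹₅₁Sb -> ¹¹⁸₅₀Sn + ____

Conserve mass number: 1 + 121 = 118 + A, so A = 4.
Conserve atomic number: 1 + 51 = 50 + Z, so Z = 2.
A = 4 and Z = 2 is ⁴₂He — an alpha particle.

alpha particle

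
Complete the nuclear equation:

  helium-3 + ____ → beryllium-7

Conserve mass number: 3 + A = 7, so A = 4.
Conserve atomic number: 2 + Z = 4, so Z = 2.
A = 4 and Z = 2 is helium-4 — an alpha particle.

alpha particle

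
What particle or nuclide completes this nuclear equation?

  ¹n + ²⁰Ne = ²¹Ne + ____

gamma ray

Conserve mass number: 1 + 20 = 21 + A, so A = 0.
Conserve atomic number: 0 + 10 = 10 + Z, so Z = 0.
A = 0 and Z = 0 is γ — a gamma ray.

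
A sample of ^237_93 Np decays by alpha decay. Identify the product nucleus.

Alpha decay: mass number changes by -4, atomic number by -2.
A: 237 − 4 = 233; Z: 93 − 2 = 91.
Z = 91 is protactinium, so the daughter is ^233_91 Pa.

Pa-233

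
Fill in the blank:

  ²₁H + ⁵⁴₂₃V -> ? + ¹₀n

Cr-55

Conserve mass number: 2 + 54 = A + 1, so A = 55.
Conserve atomic number: 1 + 23 = Z + 0, so Z = 24.
Z = 24 is chromium, so the species is ⁵⁵₂₄Cr.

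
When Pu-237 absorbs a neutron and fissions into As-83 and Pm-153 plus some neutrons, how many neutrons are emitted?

2

Conserve mass number: 238 = 83 + 153 + k, so k = 238 − 236 = 2.
Check atomic number: 94 = 33 + 61 + 0 = 94. ✓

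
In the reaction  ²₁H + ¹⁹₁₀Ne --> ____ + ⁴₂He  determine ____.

F-17

Conserve mass number: 2 + 19 = A + 4, so A = 17.
Conserve atomic number: 1 + 10 = Z + 2, so Z = 9.
Z = 9 is fluorine, so the species is ¹⁷₉F.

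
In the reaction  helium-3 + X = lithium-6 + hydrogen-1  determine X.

alpha particle

Conserve mass number: 3 + A = 6 + 1, so A = 4.
Conserve atomic number: 2 + Z = 3 + 1, so Z = 2.
A = 4 and Z = 2 is helium-4 — an alpha particle.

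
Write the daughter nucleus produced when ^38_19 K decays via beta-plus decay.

Ar-38

Beta-plus decay: mass number changes by +0, atomic number by -1.
A: 38 = 38; Z: 19 − 1 = 18.
Z = 18 is argon, so the daughter is ^38_18 Ar.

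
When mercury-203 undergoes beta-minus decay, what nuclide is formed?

Beta-minus decay: mass number changes by +0, atomic number by +1.
A: 203 = 203; Z: 80 + 1 = 81.
Z = 81 is thallium, so the daughter is thallium-203.

Tl-203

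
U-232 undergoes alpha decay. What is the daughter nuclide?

Alpha decay: mass number changes by -4, atomic number by -2.
A: 232 − 4 = 228; Z: 92 − 2 = 90.
Z = 90 is thorium, so the daughter is Th-228.

Th-228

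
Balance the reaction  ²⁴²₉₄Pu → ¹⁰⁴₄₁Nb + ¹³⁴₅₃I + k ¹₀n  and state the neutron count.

4

Conserve mass number: 242 = 104 + 134 + k, so k = 242 − 238 = 4.
Check atomic number: 94 = 41 + 53 + 0 = 94. ✓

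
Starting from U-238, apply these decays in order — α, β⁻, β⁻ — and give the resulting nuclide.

U-234

Start: (A, Z) = (238, 92).
After α: (234, 90).
After β⁻: (234, 91).
After β⁻: (234, 92).
Z = 92 is uranium.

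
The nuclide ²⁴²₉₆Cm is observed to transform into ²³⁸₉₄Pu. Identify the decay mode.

ΔA = 238 − 242 = -4; ΔZ = 94 − 96 = -2.
A drops by 4 and Z drops by 2 — the signature of alpha emission.

alpha decay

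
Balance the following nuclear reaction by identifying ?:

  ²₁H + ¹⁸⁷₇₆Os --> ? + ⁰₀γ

Conserve mass number: 2 + 187 = A + 0, so A = 189.
Conserve atomic number: 1 + 76 = Z + 0, so Z = 77.
Z = 77 is iridium, so the species is ¹⁸⁹₇₇Ir.

Ir-189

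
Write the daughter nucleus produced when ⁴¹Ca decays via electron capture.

Electron capture: mass number changes by +0, atomic number by -1.
A: 41 = 41; Z: 20 − 1 = 19.
Z = 19 is potassium, so the daughter is ⁴¹K.

K-41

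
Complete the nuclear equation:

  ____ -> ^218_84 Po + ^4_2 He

Rn-222

Conserve mass number: A = 218 + 4, so A = 222.
Conserve atomic number: Z = 84 + 2, so Z = 86.
Z = 86 is radon, so the species is ^222_86 Rn.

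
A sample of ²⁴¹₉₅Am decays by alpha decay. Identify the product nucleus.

Np-237

Alpha decay: mass number changes by -4, atomic number by -2.
A: 241 − 4 = 237; Z: 95 − 2 = 93.
Z = 93 is neptunium, so the daughter is ²³⁷₉₃Np.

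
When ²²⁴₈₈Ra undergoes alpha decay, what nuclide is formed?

Alpha decay: mass number changes by -4, atomic number by -2.
A: 224 − 4 = 220; Z: 88 − 2 = 86.
Z = 86 is radon, so the daughter is ²²⁰₈₆Rn.

Rn-220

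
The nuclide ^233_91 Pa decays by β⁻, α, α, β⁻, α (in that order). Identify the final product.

Start: (A, Z) = (233, 91).
After β⁻: (233, 92).
After α: (229, 90).
After α: (225, 88).
After β⁻: (225, 89).
After α: (221, 87).
Z = 87 is francium.

Fr-221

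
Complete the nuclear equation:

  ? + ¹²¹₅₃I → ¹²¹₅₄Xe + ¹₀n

proton

Conserve mass number: A + 121 = 121 + 1, so A = 1.
Conserve atomic number: Z + 53 = 54 + 0, so Z = 1.
A = 1 and Z = 1 is ¹₁H — a proton.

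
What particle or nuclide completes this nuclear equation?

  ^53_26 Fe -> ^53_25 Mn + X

Conserve mass number: 53 = 53 + A, so A = 0.
Conserve atomic number: 26 = 25 + Z, so Z = 1.
A = 0 and Z = 1 is ^0_1 e — a positron.

positron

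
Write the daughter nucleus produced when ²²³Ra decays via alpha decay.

Alpha decay: mass number changes by -4, atomic number by -2.
A: 223 − 4 = 219; Z: 88 − 2 = 86.
Z = 86 is radon, so the daughter is ²¹⁹Rn.

Rn-219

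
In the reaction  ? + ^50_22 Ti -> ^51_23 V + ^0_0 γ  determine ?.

proton

Conserve mass number: A + 50 = 51 + 0, so A = 1.
Conserve atomic number: Z + 22 = 23 + 0, so Z = 1.
A = 1 and Z = 1 is ^1_1 H — a proton.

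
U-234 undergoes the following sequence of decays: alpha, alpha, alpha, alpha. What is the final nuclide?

Po-218

Start: (A, Z) = (234, 92).
After α: (230, 90).
After α: (226, 88).
After α: (222, 86).
After α: (218, 84).
Z = 84 is polonium.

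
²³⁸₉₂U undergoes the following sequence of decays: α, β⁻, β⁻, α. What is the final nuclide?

Th-230

Start: (A, Z) = (238, 92).
After α: (234, 90).
After β⁻: (234, 91).
After β⁻: (234, 92).
After α: (230, 90).
Z = 90 is thorium.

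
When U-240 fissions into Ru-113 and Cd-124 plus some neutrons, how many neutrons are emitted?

3

Conserve mass number: 240 = 113 + 124 + k, so k = 240 − 237 = 3.
Check atomic number: 92 = 44 + 48 + 0 = 92. ✓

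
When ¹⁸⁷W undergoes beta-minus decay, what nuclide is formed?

Re-187

Beta-minus decay: mass number changes by +0, atomic number by +1.
A: 187 = 187; Z: 74 + 1 = 75.
Z = 75 is rhenium, so the daughter is ¹⁸⁷Re.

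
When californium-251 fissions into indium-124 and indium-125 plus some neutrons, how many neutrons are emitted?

2

Conserve mass number: 251 = 124 + 125 + k, so k = 251 − 249 = 2.
Check atomic number: 98 = 49 + 49 + 0 = 98. ✓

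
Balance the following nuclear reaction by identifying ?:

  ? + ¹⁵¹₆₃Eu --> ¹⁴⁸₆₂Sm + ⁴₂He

proton

Conserve mass number: A + 151 = 148 + 4, so A = 1.
Conserve atomic number: Z + 63 = 62 + 2, so Z = 1.
A = 1 and Z = 1 is ¹₁H — a proton.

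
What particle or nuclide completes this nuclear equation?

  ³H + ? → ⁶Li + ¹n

alpha particle

Conserve mass number: 3 + A = 6 + 1, so A = 4.
Conserve atomic number: 1 + Z = 3 + 0, so Z = 2.
A = 4 and Z = 2 is ⁴He — an alpha particle.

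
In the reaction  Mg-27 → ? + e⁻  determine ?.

Al-27

Conserve mass number: 27 = A + 0, so A = 27.
Conserve atomic number: 12 = Z − 1, so Z = 13.
Z = 13 is aluminium, so the species is Al-27.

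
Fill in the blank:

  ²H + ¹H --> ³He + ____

Conserve mass number: 2 + 1 = 3 + A, so A = 0.
Conserve atomic number: 1 + 1 = 2 + Z, so Z = 0.
A = 0 and Z = 0 is γ — a gamma ray.

gamma ray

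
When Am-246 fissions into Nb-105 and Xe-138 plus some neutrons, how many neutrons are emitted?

Conserve mass number: 246 = 105 + 138 + k, so k = 246 − 243 = 3.
Check atomic number: 95 = 41 + 54 + 0 = 95. ✓

3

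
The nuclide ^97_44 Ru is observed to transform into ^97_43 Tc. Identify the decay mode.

beta-plus decay or electron capture

ΔA = 97 − 97 = 0; ΔZ = 43 − 44 = -1.
A is unchanged and Z drops by 1 — a proton has become a neutron (β⁺ emission or electron capture).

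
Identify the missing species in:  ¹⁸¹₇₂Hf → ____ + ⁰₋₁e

Conserve mass number: 181 = A + 0, so A = 181.
Conserve atomic number: 72 = Z − 1, so Z = 73.
Z = 73 is tantalum, so the species is ¹⁸¹₇₃Ta.

Ta-181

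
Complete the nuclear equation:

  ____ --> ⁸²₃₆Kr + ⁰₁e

Rb-82

Conserve mass number: A = 82 + 0, so A = 82.
Conserve atomic number: Z = 36 + 1, so Z = 37.
Z = 37 is rubidium, so the species is ⁸²₃₇Rb.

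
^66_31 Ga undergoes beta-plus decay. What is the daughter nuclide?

Beta-plus decay: mass number changes by +0, atomic number by -1.
A: 66 = 66; Z: 31 − 1 = 30.
Z = 30 is zinc, so the daughter is ^66_30 Zn.

Zn-66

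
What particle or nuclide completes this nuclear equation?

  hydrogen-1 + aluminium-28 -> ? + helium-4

Conserve mass number: 1 + 28 = A + 4, so A = 25.
Conserve atomic number: 1 + 13 = Z + 2, so Z = 12.
Z = 12 is magnesium, so the species is magnesium-25.

Mg-25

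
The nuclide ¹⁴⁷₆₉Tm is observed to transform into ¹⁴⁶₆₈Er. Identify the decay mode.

proton emission

ΔA = 146 − 147 = -1; ΔZ = 68 − 69 = -1.
A drops by 1 and Z drops by 1 — a proton was emitted.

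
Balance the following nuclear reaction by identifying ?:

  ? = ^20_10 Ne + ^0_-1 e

F-20

Conserve mass number: A = 20 + 0, so A = 20.
Conserve atomic number: Z = 10 − 1, so Z = 9.
Z = 9 is fluorine, so the species is ^20_9 F.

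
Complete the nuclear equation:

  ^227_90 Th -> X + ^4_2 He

Ra-223

Conserve mass number: 227 = A + 4, so A = 223.
Conserve atomic number: 90 = Z + 2, so Z = 88.
Z = 88 is radium, so the species is ^223_88 Ra.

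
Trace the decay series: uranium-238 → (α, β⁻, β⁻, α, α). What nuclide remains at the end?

Ra-226

Start: (A, Z) = (238, 92).
After α: (234, 90).
After β⁻: (234, 91).
After β⁻: (234, 92).
After α: (230, 90).
After α: (226, 88).
Z = 88 is radium.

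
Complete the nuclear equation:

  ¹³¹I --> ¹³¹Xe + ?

beta-minus particle

Conserve mass number: 131 = 131 + A, so A = 0.
Conserve atomic number: 53 = 54 + Z, so Z = -1.
A = 0 and Z = -1 is e⁻ — a beta-minus particle.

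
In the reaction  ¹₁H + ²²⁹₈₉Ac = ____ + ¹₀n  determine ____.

Th-229

Conserve mass number: 1 + 229 = A + 1, so A = 229.
Conserve atomic number: 1 + 89 = Z + 0, so Z = 90.
Z = 90 is thorium, so the species is ²²⁹₉₀Th.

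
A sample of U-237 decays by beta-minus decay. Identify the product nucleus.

Np-237

Beta-minus decay: mass number changes by +0, atomic number by +1.
A: 237 = 237; Z: 92 + 1 = 93.
Z = 93 is neptunium, so the daughter is Np-237.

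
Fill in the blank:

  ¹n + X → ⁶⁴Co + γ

Conserve mass number: 1 + A = 64 + 0, so A = 63.
Conserve atomic number: 0 + Z = 27 + 0, so Z = 27.
Z = 27 is cobalt, so the species is ⁶³Co.

Co-63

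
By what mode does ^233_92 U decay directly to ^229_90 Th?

ΔA = 229 − 233 = -4; ΔZ = 90 − 92 = -2.
A drops by 4 and Z drops by 2 — the signature of alpha emission.

alpha decay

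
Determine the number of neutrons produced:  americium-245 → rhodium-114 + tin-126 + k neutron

Conserve mass number: 245 = 114 + 126 + k, so k = 245 − 240 = 5.
Check atomic number: 95 = 45 + 50 + 0 = 95. ✓

5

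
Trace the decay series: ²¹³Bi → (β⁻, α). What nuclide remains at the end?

Start: (A, Z) = (213, 83).
After β⁻: (213, 84).
After α: (209, 82).
Z = 82 is lead.

Pb-209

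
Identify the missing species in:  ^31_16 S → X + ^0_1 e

P-31

Conserve mass number: 31 = A + 0, so A = 31.
Conserve atomic number: 16 = Z + 1, so Z = 15.
Z = 15 is phosphorus, so the species is ^31_15 P.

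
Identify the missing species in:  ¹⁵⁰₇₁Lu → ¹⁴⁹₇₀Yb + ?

proton

Conserve mass number: 150 = 149 + A, so A = 1.
Conserve atomic number: 71 = 70 + Z, so Z = 1.
A = 1 and Z = 1 is ¹₁H — a proton.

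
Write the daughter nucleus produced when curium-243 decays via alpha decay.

Pu-239

Alpha decay: mass number changes by -4, atomic number by -2.
A: 243 − 4 = 239; Z: 96 − 2 = 94.
Z = 94 is plutonium, so the daughter is plutonium-239.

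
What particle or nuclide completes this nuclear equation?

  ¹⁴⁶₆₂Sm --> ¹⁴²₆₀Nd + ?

Conserve mass number: 146 = 142 + A, so A = 4.
Conserve atomic number: 62 = 60 + Z, so Z = 2.
A = 4 and Z = 2 is ⁴₂He — an alpha particle.

alpha particle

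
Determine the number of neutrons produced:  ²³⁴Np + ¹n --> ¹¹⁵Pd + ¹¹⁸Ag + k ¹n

2

Conserve mass number: 235 = 115 + 118 + k, so k = 235 − 233 = 2.
Check atomic number: 93 = 46 + 47 + 0 = 93. ✓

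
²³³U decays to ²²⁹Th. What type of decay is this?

ΔA = 229 − 233 = -4; ΔZ = 90 − 92 = -2.
A drops by 4 and Z drops by 2 — the signature of alpha emission.

alpha decay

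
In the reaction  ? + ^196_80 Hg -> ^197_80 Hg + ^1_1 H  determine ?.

deuteron

Conserve mass number: A + 196 = 197 + 1, so A = 2.
Conserve atomic number: Z + 80 = 80 + 1, so Z = 1.
A = 2 and Z = 1 is ^2_1 H — a deuteron.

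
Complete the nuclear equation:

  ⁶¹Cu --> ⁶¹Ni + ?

positron

Conserve mass number: 61 = 61 + A, so A = 0.
Conserve atomic number: 29 = 28 + Z, so Z = 1.
A = 0 and Z = 1 is e⁺ — a positron.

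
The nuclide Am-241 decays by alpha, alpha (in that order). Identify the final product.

Start: (A, Z) = (241, 95).
After α: (237, 93).
After α: (233, 91).
Z = 91 is protactinium.

Pa-233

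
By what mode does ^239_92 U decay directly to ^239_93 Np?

ΔA = 239 − 239 = 0; ΔZ = 93 − 92 = +1.
A is unchanged and Z rises by 1 — a neutron has become a proton (β⁻ decay).

beta-minus decay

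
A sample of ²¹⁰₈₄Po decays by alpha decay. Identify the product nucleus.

Pb-206

Alpha decay: mass number changes by -4, atomic number by -2.
A: 210 − 4 = 206; Z: 84 − 2 = 82.
Z = 82 is lead, so the daughter is ²⁰⁶₈₂Pb.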